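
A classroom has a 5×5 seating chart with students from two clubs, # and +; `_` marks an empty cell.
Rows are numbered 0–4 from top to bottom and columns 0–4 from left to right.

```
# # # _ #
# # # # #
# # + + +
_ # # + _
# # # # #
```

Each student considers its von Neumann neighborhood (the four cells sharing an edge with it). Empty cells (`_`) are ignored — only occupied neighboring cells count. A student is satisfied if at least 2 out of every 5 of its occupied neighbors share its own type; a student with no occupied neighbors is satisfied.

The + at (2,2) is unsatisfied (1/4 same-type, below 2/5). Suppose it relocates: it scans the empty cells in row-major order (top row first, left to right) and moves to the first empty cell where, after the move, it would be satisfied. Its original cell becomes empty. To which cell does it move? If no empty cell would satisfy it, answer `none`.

(3,4)

Vacating (2,2). Empty cells in order:
  (0,3): 0/3 same-type → still unsatisfied.
  (3,0): 0/3 same-type → still unsatisfied.
  (3,4): 2/3 same-type → satisfied — stop here.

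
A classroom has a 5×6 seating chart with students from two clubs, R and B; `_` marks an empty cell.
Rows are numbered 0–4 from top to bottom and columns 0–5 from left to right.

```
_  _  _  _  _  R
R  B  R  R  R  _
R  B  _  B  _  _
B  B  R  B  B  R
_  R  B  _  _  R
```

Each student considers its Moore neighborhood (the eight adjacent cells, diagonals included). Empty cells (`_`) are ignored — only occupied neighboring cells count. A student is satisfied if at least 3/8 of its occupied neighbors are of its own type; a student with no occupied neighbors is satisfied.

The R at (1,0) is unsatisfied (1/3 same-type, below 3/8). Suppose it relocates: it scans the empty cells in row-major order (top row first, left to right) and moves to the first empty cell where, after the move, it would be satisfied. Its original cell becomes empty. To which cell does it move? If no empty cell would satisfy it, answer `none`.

(0,1)

Vacating (1,0). Empty cells in order:
  (0,0): 0/1 same-type → still unsatisfied.
  (0,1): 1/2 same-type → satisfied — stop here.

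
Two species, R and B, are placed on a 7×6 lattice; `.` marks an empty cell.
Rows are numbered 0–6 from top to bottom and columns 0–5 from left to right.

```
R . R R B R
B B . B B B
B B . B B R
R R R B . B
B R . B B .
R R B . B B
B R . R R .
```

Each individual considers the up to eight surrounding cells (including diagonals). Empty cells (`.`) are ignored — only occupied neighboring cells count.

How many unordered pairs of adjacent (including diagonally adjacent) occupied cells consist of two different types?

Scan each occupied cell's neighbors to the right and below (and the two forward diagonals) so each pair is counted once.
From row 0: 10 unlike of 14 pairs (running 10/14).
From row 1: 2 unlike of 14 pairs (running 12/28).
From row 2: 8 unlike of 13 pairs (running 20/41).
From row 3: 4 unlike of 12 pairs (running 24/53).
From row 4: 4 unlike of 11 pairs (running 28/64).
From row 5: 8 unlike of 12 pairs (running 36/76).
From row 6: 1 unlike of 2 pairs (running 37/78).
Total adjacent occupied pairs: 78; unlike-type pairs: 37.

37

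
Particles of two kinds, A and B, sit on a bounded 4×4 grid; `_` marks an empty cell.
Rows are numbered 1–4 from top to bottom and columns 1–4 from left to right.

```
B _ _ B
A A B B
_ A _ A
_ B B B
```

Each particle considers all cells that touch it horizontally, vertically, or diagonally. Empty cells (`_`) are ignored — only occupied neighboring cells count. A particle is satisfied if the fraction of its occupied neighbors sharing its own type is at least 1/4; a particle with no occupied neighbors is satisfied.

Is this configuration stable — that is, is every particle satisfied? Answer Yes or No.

No

(1,1)B 0/2 ✗
(1,4)B 2/2 ✓
(2,1)A 2/3 ✓
(2,2)A 2/4 ✓
(2,3)B 2/5 ✓
(2,4)B 2/3 ✓
(3,2)A 2/5 ✓
(3,4)A 0/4 ✗
(4,2)B 1/2 ✓
(4,3)B 2/4 ✓
(4,4)B 1/2 ✓
For instance (1,1) has only 0/2 same-type neighbors, below 1/4.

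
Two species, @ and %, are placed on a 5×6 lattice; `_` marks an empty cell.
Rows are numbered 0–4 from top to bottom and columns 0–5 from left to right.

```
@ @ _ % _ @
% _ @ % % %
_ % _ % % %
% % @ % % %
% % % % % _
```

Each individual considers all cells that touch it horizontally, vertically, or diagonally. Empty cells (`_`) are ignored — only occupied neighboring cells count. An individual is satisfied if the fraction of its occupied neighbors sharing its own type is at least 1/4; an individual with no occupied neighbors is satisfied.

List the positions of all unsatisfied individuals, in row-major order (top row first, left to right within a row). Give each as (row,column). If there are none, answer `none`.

Row 0: (0,0)@ 1/2 ✓ · (0,1)@ 2/3 ✓ · (0,3)% 2/3 ✓ · (0,5)@ 0/2 ✗
Row 1: (1,0)% 1/3 ✓ · (1,2)@ 1/5 ✗ · (1,3)% 4/5 ✓ · (1,4)% 6/7 ✓ · (1,5)% 3/4 ✓
Row 2: (2,1)% 3/5 ✓ · (2,3)% 5/7 ✓ · (2,4)% 8/8 ✓ · (2,5)% 5/5 ✓
Row 3: (3,0)% 4/4 ✓ · (3,1)% 5/6 ✓ · (3,2)@ 0/7 ✗ · (3,3)% 6/7 ✓ · (3,4)% 7/7 ✓ · (3,5)% 4/4 ✓
Row 4: (4,0)% 3/3 ✓ · (4,1)% 4/5 ✓ · (4,2)% 4/5 ✓ · (4,3)% 4/5 ✓ · (4,4)% 4/4 ✓

(0,5), (1,2), (3,2)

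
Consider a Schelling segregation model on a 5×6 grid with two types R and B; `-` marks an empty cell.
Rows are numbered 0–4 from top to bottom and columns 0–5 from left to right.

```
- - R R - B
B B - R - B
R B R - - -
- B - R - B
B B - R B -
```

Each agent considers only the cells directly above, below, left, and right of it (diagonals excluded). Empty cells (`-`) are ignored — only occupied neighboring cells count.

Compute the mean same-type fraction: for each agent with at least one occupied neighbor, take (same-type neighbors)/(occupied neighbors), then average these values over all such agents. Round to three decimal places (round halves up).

(0,2)R 1/1
(0,3)R 2/2
(0,5)B 1/1
(1,0)B 1/2
(1,1)B 2/2
(1,3)R 1/1
(1,5)B 1/1
(2,0)R 0/2
(2,1)B 2/4
(2,2)R 0/1
(3,1)B 2/2
(3,3)R 1/1
(3,5)B — no occupied neighbors
(4,0)B 1/1
(4,1)B 2/2
(4,3)R 1/2
(4,4)B 0/1
Sum over 16 agents: 1/1 + 2/2 + 1/1 + 1/2 + 2/2 + 1/1 + 1/1 + 0/2 + 2/4 + 0/1 + 2/2 + 1/1 + 1/1 + 2/2 + 1/2 + 0/1 = 23/2; mean = 23/2 ÷ 16 = 23/32 = 0.71875 → 0.719.

0.719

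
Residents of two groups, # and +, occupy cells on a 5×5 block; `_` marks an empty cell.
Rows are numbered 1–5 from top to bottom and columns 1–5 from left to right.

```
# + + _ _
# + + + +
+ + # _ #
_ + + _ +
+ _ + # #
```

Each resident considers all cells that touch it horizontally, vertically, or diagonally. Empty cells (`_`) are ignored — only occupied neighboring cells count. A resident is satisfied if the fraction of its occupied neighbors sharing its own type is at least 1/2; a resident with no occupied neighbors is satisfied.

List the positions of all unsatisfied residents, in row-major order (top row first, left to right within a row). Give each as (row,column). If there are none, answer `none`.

(1,1), (2,1), (3,3), (3,5), (4,5), (5,4)

(1,1)# 1/3 unhappy
(1,2)+ 3/5 ok
(1,3)+ 4/4 ok
(2,1)# 1/5 unhappy
(2,2)+ 5/8 ok
(2,3)+ 5/6 ok
(2,4)+ 3/5 ok
(2,5)+ 1/2 ok
(3,1)+ 3/4 ok
(3,2)+ 5/7 ok
(3,3)# 0/6 unhappy
(3,5)# 0/3 unhappy
(4,2)+ 5/6 ok
(4,3)+ 3/5 ok
(4,5)+ 0/3 unhappy
(5,1)+ 1/1 ok
(5,3)+ 2/3 ok
(5,4)# 1/4 unhappy
(5,5)# 1/2 ok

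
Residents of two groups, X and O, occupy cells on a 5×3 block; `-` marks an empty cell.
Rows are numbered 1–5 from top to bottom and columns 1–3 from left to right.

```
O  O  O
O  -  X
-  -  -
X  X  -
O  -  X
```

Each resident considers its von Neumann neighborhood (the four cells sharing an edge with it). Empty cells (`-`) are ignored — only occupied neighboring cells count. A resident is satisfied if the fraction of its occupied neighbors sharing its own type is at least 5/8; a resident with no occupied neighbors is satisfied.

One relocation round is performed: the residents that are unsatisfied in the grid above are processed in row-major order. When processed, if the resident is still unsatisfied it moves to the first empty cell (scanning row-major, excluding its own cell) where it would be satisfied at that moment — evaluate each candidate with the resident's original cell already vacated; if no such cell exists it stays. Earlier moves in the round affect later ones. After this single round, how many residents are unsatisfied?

Initially unsatisfied (in order): (1,3), (2,3), (4,1), (5,1).
  (1,3) → (2,2).
  (2,3) → (3,3).
  (4,1) → (3,2).
  (5,1): now satisfied by earlier moves; stays.
Resulting grid:
O O -
O O -
- X X
- X -
O - X
All satisfied now.

0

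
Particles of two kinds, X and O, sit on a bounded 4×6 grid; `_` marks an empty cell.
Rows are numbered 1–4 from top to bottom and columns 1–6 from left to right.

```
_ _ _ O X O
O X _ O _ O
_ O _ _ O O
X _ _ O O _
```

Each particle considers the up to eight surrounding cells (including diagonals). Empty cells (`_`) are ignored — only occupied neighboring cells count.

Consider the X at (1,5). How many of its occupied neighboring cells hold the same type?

0

Occupied neighbors of (1,5): (1,4)=O, (1,6)=O, (2,4)=O, (2,6)=O.
Same type (X): 0 of 4.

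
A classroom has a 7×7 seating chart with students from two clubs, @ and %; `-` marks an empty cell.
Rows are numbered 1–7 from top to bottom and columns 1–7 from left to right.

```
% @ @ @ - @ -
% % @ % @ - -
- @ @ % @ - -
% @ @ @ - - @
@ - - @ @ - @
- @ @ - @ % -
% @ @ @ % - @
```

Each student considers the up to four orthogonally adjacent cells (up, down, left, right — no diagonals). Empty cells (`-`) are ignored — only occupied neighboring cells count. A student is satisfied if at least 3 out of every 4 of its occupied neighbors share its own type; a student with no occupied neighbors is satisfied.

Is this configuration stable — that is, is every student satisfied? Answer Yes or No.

Row 1: (1,1)% 1/2 not · (1,2)@ 1/3 not · (1,3)@ 3/3 satisfied · (1,4)@ 1/2 not · (1,6)@ 0/0 satisfied
Row 2: (2,1)% 2/2 satisfied · (2,2)% 1/4 not · (2,3)@ 2/4 not · (2,4)% 1/4 not · (2,5)@ 1/2 not
Row 3: (3,2)@ 2/3 not · (3,3)@ 3/4 satisfied · (3,4)% 1/4 not · (3,5)@ 1/2 not
Row 4: (4,1)% 0/2 not · (4,2)@ 2/3 not · (4,3)@ 3/3 satisfied · (4,4)@ 2/3 not · (4,7)@ 1/1 satisfied
Row 5: (5,1)@ 0/1 not · (5,4)@ 2/2 satisfied · (5,5)@ 2/2 satisfied · (5,7)@ 1/1 satisfied
Row 6: (6,2)@ 2/2 satisfied · (6,3)@ 2/2 satisfied · (6,5)@ 1/3 not · (6,6)% 0/1 not
Row 7: (7,1)% 0/1 not · (7,2)@ 2/3 not · (7,3)@ 3/3 satisfied · (7,4)@ 1/2 not · (7,5)% 0/2 not · (7,7)@ 0/0 satisfied
For instance (1,1) has only 1/2 same-type neighbors, below 3/4.

No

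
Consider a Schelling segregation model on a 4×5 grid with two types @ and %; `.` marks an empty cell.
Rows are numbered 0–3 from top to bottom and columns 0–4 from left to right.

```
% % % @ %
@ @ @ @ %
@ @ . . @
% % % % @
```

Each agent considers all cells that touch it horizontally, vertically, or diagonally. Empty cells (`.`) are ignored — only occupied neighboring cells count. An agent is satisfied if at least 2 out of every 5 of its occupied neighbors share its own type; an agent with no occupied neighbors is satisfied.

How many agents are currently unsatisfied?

(0,0)% 1/3 unhappy
(0,1)% 2/5 ok
(0,2)% 1/5 unhappy
(0,3)@ 2/5 ok
(0,4)% 1/3 unhappy
(1,0)@ 3/5 ok
(1,1)@ 4/7 ok
(1,2)@ 4/6 ok
(1,3)@ 3/6 ok
(1,4)% 1/4 unhappy
(2,0)@ 3/5 ok
(2,1)@ 4/7 ok
(2,4)@ 2/4 ok
(3,0)% 1/3 unhappy
(3,1)% 2/4 ok
(3,2)% 2/3 ok
(3,3)% 1/3 unhappy
(3,4)@ 1/2 ok
Unsatisfied: (0,0), (0,2), (0,4), (1,4), (3,0), (3,3) — 6 in total.

6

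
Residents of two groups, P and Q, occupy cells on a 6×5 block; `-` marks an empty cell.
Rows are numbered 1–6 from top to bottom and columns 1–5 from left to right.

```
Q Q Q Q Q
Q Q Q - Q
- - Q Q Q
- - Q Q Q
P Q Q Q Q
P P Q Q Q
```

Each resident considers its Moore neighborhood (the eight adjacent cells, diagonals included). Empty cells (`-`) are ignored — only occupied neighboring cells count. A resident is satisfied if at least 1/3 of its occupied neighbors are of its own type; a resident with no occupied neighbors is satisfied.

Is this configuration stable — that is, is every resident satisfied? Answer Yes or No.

Yes

Row 1: (1,1)Q 3/3 ✓ · (1,2)Q 5/5 ✓ · (1,3)Q 4/4 ✓ · (1,4)Q 4/4 ✓ · (1,5)Q 2/2 ✓
Row 2: (2,1)Q 3/3 ✓ · (2,2)Q 6/6 ✓ · (2,3)Q 6/6 ✓ · (2,5)Q 4/4 ✓
Row 3: (3,3)Q 5/5 ✓ · (3,4)Q 7/7 ✓ · (3,5)Q 4/4 ✓
Row 4: (4,3)Q 6/6 ✓ · (4,4)Q 8/8 ✓ · (4,5)Q 5/5 ✓
Row 5: (5,1)P 2/3 ✓ · (5,2)Q 3/6 ✓ · (5,3)Q 6/7 ✓ · (5,4)Q 8/8 ✓ · (5,5)Q 5/5 ✓
Row 6: (6,1)P 2/3 ✓ · (6,2)P 2/5 ✓ · (6,3)Q 4/5 ✓ · (6,4)Q 5/5 ✓ · (6,5)Q 3/3 ✓
All meet the threshold, so the configuration is stable.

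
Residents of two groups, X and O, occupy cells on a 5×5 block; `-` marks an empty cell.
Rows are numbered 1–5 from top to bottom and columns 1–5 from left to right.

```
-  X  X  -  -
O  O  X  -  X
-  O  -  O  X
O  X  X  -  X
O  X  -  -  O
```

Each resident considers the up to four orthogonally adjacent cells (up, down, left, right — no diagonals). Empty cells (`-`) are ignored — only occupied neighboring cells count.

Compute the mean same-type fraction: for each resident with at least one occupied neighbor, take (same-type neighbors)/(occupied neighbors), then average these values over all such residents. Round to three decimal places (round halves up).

(1,2)X 1/2
(1,3)X 2/2
(2,1)O 1/1
(2,2)O 2/4
(2,3)X 1/2
(2,5)X 1/1
(3,2)O 1/2
(3,4)O 0/1
(3,5)X 2/3
(4,1)O 1/2
(4,2)X 2/4
(4,3)X 1/1
(4,5)X 1/2
(5,1)O 1/2
(5,2)X 1/2
(5,5)O 0/1
Sum over 16 residents: 1/2 + 2/2 + 1/1 + 2/4 + 1/2 + 1/1 + 1/2 + 0/1 + 2/3 + 1/2 + 2/4 + 1/1 + 1/2 + 1/2 + 1/2 + 0/1 = 55/6; mean = 55/6 ÷ 16 = 55/96 = 0.572916… → 0.573.

0.573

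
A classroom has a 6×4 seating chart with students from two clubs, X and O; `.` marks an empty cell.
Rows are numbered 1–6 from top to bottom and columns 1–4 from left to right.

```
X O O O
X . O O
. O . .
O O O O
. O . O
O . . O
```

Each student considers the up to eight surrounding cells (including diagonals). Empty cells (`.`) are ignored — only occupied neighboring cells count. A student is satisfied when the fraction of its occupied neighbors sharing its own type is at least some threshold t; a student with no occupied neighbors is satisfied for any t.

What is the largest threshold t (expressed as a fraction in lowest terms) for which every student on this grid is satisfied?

Row 1: (1,1)X 1/2 · (1,2)O 2/4 · (1,3)O 4/4 · (1,4)O 3/3
Row 2: (2,1)X 1/3 · (2,3)O 5/5 · (2,4)O 3/3
Row 3: (3,2)O 4/5
Row 4: (4,1)O 3/3 · (4,2)O 4/4 · (4,3)O 5/5 · (4,4)O 2/2
Row 5: (5,2)O 4/4 · (5,4)O 3/3
Row 6: (6,1)O 1/1 · (6,4)O 1/1
The smallest same-type fraction is 1/3 at (2,1), which reduces to 1/3. Any threshold above that leaves this student unsatisfied.

1/3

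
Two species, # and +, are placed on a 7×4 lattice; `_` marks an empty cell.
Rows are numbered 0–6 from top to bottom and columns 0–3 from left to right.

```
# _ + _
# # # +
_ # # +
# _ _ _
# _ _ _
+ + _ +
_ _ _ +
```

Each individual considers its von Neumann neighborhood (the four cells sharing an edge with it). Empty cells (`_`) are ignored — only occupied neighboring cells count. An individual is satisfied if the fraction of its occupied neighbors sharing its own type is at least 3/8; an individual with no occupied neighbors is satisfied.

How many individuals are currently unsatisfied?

1

Row 0: (0,0)# 1/1 satisfied · (0,2)+ 0/1 not
Row 1: (1,0)# 2/2 satisfied · (1,1)# 3/3 satisfied · (1,2)# 2/4 satisfied · (1,3)+ 1/2 satisfied
Row 2: (2,1)# 2/2 satisfied · (2,2)# 2/3 satisfied · (2,3)+ 1/2 satisfied
Row 3: (3,0)# 1/1 satisfied
Row 4: (4,0)# 1/2 satisfied
Row 5: (5,0)+ 1/2 satisfied · (5,1)+ 1/1 satisfied · (5,3)+ 1/1 satisfied
Row 6: (6,3)+ 1/1 satisfied
Unsatisfied: (0,2) — 1 in total.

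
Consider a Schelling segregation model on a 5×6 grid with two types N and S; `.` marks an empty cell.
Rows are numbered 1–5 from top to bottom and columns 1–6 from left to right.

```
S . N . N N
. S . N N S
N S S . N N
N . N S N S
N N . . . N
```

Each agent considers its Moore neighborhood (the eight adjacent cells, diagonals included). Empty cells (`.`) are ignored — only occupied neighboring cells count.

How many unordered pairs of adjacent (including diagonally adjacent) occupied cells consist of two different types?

19

Scan each occupied cell's neighbors to the right and below (and the two forward diagonals) so each pair is counted once.
From row 1: 3 unlike of 9 pairs (running 3/9).
From row 2: 5 unlike of 11 pairs (running 8/20).
From row 3: 7 unlike of 13 pairs (running 15/33).
From row 4: 4 unlike of 8 pairs (running 19/41).
From row 5: 0 unlike of 1 pairs (running 19/42).
Total adjacent occupied pairs: 42; unlike-type pairs: 19.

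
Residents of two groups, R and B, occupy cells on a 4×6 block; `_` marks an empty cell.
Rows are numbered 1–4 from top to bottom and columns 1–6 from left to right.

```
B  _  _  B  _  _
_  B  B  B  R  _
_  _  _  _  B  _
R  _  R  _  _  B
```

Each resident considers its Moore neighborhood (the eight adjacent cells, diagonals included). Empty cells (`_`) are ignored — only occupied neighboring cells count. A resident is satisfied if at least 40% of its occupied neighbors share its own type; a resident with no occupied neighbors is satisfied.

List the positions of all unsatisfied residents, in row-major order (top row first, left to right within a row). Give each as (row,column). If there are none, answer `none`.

Row 1: (1,1)B 1/1 ok · (1,4)B 2/3 ok
Row 2: (2,2)B 2/2 ok · (2,3)B 3/3 ok · (2,4)B 3/4 ok · (2,5)R 0/3 unhappy
Row 3: (3,5)B 2/3 ok
Row 4: (4,1)R 0/0 ok · (4,3)R 0/0 ok · (4,6)B 1/1 ok

(2,5)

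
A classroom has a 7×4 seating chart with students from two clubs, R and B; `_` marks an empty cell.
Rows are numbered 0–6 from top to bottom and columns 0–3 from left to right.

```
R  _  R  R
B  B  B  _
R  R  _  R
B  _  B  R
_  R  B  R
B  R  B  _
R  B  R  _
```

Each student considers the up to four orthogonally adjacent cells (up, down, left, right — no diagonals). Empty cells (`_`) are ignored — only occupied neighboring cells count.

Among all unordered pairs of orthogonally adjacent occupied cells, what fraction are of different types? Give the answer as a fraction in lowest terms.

Scan each occupied cell's neighbors to the right and below so each pair is counted once.
Row 0: R(0,0)–B(1,0)≠ R(0,2)–R(0,3)= R(0,2)–B(1,2)≠  → 2/3 unlike.
Row 1: B(1,0)–B(1,1)= B(1,0)–R(2,0)≠ B(1,1)–B(1,2)= B(1,1)–R(2,1)≠  → 2/4 unlike.
Row 2: R(2,0)–R(2,1)= R(2,0)–B(3,0)≠ R(2,3)–R(3,3)=  → 1/3 unlike.
Row 3: B(3,2)–R(3,3)≠ B(3,2)–B(4,2)= R(3,3)–R(4,3)=  → 1/3 unlike.
Row 4: R(4,1)–B(4,2)≠ R(4,1)–R(5,1)= B(4,2)–R(4,3)≠ B(4,2)–B(5,2)=  → 2/4 unlike.
Row 5: B(5,0)–R(5,1)≠ B(5,0)–R(6,0)≠ R(5,1)–B(5,2)≠ R(5,1)–B(6,1)≠ B(5,2)–R(6,2)≠  → 5/5 unlike.
Row 6: R(6,0)–B(6,1)≠ B(6,1)–R(6,2)≠  → 2/2 unlike.
Total adjacent occupied pairs: 24; unlike-type pairs: 15.
15/24 reduces to 5/8.

5/8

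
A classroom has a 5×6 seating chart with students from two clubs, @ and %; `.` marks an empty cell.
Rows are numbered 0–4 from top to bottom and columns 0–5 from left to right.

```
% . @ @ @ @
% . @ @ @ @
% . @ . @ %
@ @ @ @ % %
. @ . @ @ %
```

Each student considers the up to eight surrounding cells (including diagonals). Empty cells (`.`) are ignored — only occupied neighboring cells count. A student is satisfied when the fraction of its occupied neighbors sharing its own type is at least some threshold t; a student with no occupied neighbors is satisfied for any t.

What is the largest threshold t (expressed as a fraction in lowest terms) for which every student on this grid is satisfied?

Row 0: (0,0)% 1/1 · (0,2)@ 3/3 · (0,3)@ 5/5 · (0,4)@ 5/5 · (0,5)@ 3/3
Row 1: (1,0)% 2/2 · (1,2)@ 4/4 · (1,3)@ 7/7 · (1,4)@ 6/7 · (1,5)@ 4/5
Row 2: (2,0)% 1/3 · (2,2)@ 5/5 · (2,4)@ 4/7 · (2,5)% 2/5
Row 3: (3,0)@ 2/3 · (3,1)@ 4/5 · (3,2)@ 5/5 · (3,3)@ 5/6 · (3,4)% 3/7 · (3,5)% 3/5
Row 4: (4,1)@ 3/3 · (4,3)@ 3/4 · (4,4)@ 2/5 · (4,5)% 2/3
The smallest same-type fraction is 1/3 at (2,0), which reduces to 1/3. Any threshold above that leaves this student unsatisfied.

1/3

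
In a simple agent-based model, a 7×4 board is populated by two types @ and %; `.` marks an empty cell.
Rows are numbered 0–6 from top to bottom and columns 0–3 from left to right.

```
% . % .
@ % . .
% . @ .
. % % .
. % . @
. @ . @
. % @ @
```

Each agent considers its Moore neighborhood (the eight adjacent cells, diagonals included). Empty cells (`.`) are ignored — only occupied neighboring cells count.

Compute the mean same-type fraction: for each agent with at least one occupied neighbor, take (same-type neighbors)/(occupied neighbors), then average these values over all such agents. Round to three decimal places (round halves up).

Row 0: (0,0)% 1/2 · (0,2)% 1/1
Row 1: (1,0)@ 0/3 · (1,1)% 3/5
Row 2: (2,0)% 2/3 · (2,2)@ 0/3
Row 3: (3,1)% 3/4 · (3,2)% 2/4
Row 4: (4,1)% 2/3 · (4,3)@ 1/2
Row 5: (5,1)@ 1/3 · (5,3)@ 3/3
Row 6: (6,1)% 0/2 · (6,2)@ 3/4 · (6,3)@ 2/2
Sum over 15 agents: 1/2 + 1/1 + 0/3 + 3/5 + 2/3 + 0/3 + 3/4 + 2/4 + 2/3 + 1/2 + 1/3 + 3/3 + 0/2 + 3/4 + 2/2 = 124/15; mean = 124/15 ÷ 15 = 124/225 = 0.551111… → 0.551.

0.551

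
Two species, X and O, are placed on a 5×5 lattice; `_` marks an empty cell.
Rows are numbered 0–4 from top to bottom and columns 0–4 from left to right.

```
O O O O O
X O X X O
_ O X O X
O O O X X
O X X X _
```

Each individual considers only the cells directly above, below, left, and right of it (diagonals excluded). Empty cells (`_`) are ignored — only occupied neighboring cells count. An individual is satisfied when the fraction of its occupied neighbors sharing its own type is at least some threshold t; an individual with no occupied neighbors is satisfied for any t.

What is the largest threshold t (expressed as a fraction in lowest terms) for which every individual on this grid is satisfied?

(0,0)O 1/2
(0,1)O 3/3
(0,2)O 2/3
(0,3)O 2/3
(0,4)O 2/2
(1,0)X 0/2
(1,1)O 2/4
(1,2)X 2/4
(1,3)X 1/4
(1,4)O 1/3
(2,1)O 2/3
(2,2)X 1/4
(2,3)O 0/4
(2,4)X 1/3
(3,0)O 2/2
(3,1)O 3/4
(3,2)O 1/4
(3,3)X 2/4
(3,4)X 2/2
(4,0)O 1/2
(4,1)X 1/3
(4,2)X 2/3
(4,3)X 2/2
The smallest same-type fraction is 0/2 at (1,0), which reduces to 0/1. Any threshold above that leaves this individual unsatisfied.

0/1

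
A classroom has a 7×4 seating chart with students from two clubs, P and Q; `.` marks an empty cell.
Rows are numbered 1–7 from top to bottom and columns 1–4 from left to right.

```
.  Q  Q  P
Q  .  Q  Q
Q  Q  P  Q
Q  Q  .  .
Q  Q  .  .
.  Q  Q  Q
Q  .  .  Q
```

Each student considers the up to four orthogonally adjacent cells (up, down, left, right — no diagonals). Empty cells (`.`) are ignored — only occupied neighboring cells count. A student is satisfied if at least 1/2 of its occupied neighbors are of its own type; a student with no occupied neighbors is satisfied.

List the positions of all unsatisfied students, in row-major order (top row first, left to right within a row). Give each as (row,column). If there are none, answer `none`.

(1,2)Q 1/1 ok
(1,3)Q 2/3 ok
(1,4)P 0/2 unhappy
(2,1)Q 1/1 ok
(2,3)Q 2/3 ok
(2,4)Q 2/3 ok
(3,1)Q 3/3 ok
(3,2)Q 2/3 ok
(3,3)P 0/3 unhappy
(3,4)Q 1/2 ok
(4,1)Q 3/3 ok
(4,2)Q 3/3 ok
(5,1)Q 2/2 ok
(5,2)Q 3/3 ok
(6,2)Q 2/2 ok
(6,3)Q 2/2 ok
(6,4)Q 2/2 ok
(7,1)Q 0/0 ok
(7,4)Q 1/1 ok

(1,4), (3,3)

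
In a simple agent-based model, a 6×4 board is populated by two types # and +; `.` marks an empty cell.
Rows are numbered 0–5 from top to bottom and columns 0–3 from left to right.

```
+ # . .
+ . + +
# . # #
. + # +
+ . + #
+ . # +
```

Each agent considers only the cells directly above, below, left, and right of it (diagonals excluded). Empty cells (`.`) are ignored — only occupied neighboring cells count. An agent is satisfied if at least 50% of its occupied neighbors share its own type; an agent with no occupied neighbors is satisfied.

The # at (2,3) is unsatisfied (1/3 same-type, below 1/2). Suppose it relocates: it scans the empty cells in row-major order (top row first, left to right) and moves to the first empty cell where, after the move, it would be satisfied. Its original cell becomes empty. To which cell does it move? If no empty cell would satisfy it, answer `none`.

Vacating (2,3). Empty cells in order:
  (0,2): 1/2 same-type → satisfied — stop here.

(0,2)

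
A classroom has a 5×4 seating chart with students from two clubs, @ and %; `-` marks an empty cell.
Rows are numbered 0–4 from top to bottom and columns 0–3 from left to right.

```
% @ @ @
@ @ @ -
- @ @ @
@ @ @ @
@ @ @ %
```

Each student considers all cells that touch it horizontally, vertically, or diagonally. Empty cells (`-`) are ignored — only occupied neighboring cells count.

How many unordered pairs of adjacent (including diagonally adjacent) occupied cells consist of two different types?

6

Scan each occupied cell's neighbors to the right and below (and the two forward diagonals) so each pair is counted once.
From row 0: 3 unlike of 11 pairs (running 3/11).
From row 1: 0 unlike of 8 pairs (running 3/19).
From row 2: 0 unlike of 10 pairs (running 3/29).
From row 3: 2 unlike of 13 pairs (running 5/42).
From row 4: 1 unlike of 3 pairs (running 6/45).
Total adjacent occupied pairs: 45; unlike-type pairs: 6.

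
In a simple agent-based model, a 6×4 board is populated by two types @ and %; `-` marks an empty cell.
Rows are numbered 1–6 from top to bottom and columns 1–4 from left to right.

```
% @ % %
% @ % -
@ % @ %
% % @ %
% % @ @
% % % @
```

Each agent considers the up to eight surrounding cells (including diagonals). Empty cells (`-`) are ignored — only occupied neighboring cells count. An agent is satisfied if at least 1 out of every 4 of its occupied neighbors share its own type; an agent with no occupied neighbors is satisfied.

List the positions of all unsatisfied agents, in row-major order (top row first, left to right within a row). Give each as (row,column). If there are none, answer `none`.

(1,2), (3,1), (4,4)

(1,1)% 1/3 ✓
(1,2)@ 1/5 ✗
(1,3)% 2/4 ✓
(1,4)% 2/2 ✓
(2,1)% 2/5 ✓
(2,2)@ 3/8 ✓
(2,3)% 4/7 ✓
(3,1)@ 1/5 ✗
(3,2)% 4/8 ✓
(3,3)@ 2/7 ✓
(3,4)% 2/4 ✓
(4,1)% 4/5 ✓
(4,2)% 4/8 ✓
(4,3)@ 3/8 ✓
(4,4)% 1/5 ✗
(5,1)% 5/5 ✓
(5,2)% 6/8 ✓
(5,3)@ 3/8 ✓
(5,4)@ 3/5 ✓
(6,1)% 3/3 ✓
(6,2)% 4/5 ✓
(6,3)% 2/5 ✓
(6,4)@ 2/3 ✓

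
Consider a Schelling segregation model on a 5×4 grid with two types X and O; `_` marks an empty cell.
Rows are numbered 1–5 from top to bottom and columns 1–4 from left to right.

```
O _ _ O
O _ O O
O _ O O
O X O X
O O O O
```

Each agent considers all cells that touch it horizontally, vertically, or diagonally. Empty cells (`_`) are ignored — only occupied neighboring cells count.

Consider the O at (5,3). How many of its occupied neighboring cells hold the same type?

3

Occupied neighbors of (5,3): (4,2)=X, (4,3)=O, (4,4)=X, (5,2)=O, (5,4)=O.
Same type (O): 3 of 5.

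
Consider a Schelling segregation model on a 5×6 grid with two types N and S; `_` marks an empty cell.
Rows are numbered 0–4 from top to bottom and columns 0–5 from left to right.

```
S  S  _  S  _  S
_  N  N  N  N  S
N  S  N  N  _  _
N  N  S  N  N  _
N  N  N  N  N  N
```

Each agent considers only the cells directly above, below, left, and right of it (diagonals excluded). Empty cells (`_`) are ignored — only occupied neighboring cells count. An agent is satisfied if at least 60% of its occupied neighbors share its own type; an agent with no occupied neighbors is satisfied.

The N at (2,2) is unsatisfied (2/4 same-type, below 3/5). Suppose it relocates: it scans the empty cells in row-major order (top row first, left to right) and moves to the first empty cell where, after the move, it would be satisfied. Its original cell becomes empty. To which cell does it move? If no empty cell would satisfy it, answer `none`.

(1,0)

Vacating (2,2). Empty cells in order:
  (0,2): 1/3 same-type → still unsatisfied.
  (0,4): 1/3 same-type → still unsatisfied.
  (1,0): 2/3 same-type → satisfied — stop here.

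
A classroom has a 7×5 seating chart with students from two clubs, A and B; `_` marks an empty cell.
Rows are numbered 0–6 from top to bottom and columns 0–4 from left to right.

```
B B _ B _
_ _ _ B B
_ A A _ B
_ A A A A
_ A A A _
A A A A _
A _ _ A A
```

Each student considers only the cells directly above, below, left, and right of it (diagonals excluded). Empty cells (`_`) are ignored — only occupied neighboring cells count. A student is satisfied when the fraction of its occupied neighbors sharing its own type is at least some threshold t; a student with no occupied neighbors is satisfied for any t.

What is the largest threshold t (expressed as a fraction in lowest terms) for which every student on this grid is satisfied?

1/2

Row 0: (0,0)B 1/1 · (0,1)B 1/1 · (0,3)B 1/1
Row 1: (1,3)B 2/2 · (1,4)B 2/2
Row 2: (2,1)A 2/2 · (2,2)A 2/2 · (2,4)B 1/2
Row 3: (3,1)A 3/3 · (3,2)A 4/4 · (3,3)A 3/3 · (3,4)A 1/2
Row 4: (4,1)A 3/3 · (4,2)A 4/4 · (4,3)A 3/3
Row 5: (5,0)A 2/2 · (5,1)A 3/3 · (5,2)A 3/3 · (5,3)A 3/3
Row 6: (6,0)A 1/1 · (6,3)A 2/2 · (6,4)A 1/1
The smallest same-type fraction is 1/2 at (2,4), which reduces to 1/2. Any threshold above that leaves this student unsatisfied.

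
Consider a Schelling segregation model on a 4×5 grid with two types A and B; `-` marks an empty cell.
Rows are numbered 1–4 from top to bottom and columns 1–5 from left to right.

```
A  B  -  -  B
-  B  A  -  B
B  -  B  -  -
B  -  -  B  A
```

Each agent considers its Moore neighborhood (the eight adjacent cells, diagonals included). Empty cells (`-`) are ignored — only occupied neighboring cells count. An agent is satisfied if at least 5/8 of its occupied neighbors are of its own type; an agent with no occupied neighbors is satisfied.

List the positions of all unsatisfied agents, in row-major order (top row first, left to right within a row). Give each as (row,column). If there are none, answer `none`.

Row 1: (1,1)A 0/2 not · (1,2)B 1/3 not · (1,5)B 1/1 satisfied
Row 2: (2,2)B 3/5 not · (2,3)A 0/3 not · (2,5)B 1/1 satisfied
Row 3: (3,1)B 2/2 satisfied · (3,3)B 2/3 satisfied
Row 4: (4,1)B 1/1 satisfied · (4,4)B 1/2 not · (4,5)A 0/1 not

(1,1), (1,2), (2,2), (2,3), (4,4), (4,5)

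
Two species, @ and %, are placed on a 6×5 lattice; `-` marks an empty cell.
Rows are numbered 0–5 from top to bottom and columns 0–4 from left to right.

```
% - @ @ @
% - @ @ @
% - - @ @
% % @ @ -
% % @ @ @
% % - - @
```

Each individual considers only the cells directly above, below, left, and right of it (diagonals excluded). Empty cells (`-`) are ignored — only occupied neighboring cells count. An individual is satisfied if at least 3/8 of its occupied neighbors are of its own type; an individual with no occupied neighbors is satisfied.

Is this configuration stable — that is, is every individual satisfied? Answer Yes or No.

(0,0)% 1/1 satisfied
(0,2)@ 2/2 satisfied
(0,3)@ 3/3 satisfied
(0,4)@ 2/2 satisfied
(1,0)% 2/2 satisfied
(1,2)@ 2/2 satisfied
(1,3)@ 4/4 satisfied
(1,4)@ 3/3 satisfied
(2,0)% 2/2 satisfied
(2,3)@ 3/3 satisfied
(2,4)@ 2/2 satisfied
(3,0)% 3/3 satisfied
(3,1)% 2/3 satisfied
(3,2)@ 2/3 satisfied
(3,3)@ 3/3 satisfied
(4,0)% 3/3 satisfied
(4,1)% 3/4 satisfied
(4,2)@ 2/3 satisfied
(4,3)@ 3/3 satisfied
(4,4)@ 2/2 satisfied
(5,0)% 2/2 satisfied
(5,1)% 2/2 satisfied
(5,4)@ 1/1 satisfied
All meet the threshold, so the configuration is stable.

Yes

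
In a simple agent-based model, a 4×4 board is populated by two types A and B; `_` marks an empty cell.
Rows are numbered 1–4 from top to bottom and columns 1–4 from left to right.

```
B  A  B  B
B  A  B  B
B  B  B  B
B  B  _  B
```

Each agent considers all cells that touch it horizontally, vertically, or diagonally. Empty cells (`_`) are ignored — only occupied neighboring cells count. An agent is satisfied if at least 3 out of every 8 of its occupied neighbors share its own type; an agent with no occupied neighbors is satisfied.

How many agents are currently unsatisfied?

3

(1,1)B 1/3 unhappy
(1,2)A 1/5 unhappy
(1,3)B 3/5 ok
(1,4)B 3/3 ok
(2,1)B 3/5 ok
(2,2)A 1/8 unhappy
(2,3)B 6/8 ok
(2,4)B 5/5 ok
(3,1)B 4/5 ok
(3,2)B 6/7 ok
(3,3)B 6/7 ok
(3,4)B 4/4 ok
(4,1)B 3/3 ok
(4,2)B 4/4 ok
(4,4)B 2/2 ok
Unsatisfied: (1,1), (1,2), (2,2) — 3 in total.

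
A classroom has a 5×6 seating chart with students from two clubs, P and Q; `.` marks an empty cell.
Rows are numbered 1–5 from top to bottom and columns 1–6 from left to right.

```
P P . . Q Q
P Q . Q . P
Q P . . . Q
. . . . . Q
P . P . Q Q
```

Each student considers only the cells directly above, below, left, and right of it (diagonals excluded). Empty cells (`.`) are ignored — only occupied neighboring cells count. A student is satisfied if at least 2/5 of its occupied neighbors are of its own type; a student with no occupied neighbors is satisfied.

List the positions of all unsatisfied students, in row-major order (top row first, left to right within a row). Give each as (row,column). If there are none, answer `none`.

Row 1: (1,1)P 2/2 ok · (1,2)P 1/2 ok · (1,5)Q 1/1 ok · (1,6)Q 1/2 ok
Row 2: (2,1)P 1/3 unhappy · (2,2)Q 0/3 unhappy · (2,4)Q 0/0 ok · (2,6)P 0/2 unhappy
Row 3: (3,1)Q 0/2 unhappy · (3,2)P 0/2 unhappy · (3,6)Q 1/2 ok
Row 4: (4,6)Q 2/2 ok
Row 5: (5,1)P 0/0 ok · (5,3)P 0/0 ok · (5,5)Q 1/1 ok · (5,6)Q 2/2 ok

(2,1), (2,2), (2,6), (3,1), (3,2)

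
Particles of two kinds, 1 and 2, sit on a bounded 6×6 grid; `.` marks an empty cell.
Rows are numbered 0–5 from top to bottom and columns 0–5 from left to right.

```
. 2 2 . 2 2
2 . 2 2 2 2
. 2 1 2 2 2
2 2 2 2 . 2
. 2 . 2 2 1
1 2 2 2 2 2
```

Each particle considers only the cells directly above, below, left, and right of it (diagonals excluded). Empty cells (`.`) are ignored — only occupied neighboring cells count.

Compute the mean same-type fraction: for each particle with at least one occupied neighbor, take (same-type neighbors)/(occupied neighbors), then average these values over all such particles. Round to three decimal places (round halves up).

(0,1)2 1/1
(0,2)2 2/2
(0,4)2 2/2
(0,5)2 2/2
(1,0)2 — no occupied neighbors
(1,2)2 2/3
(1,3)2 3/3
(1,4)2 4/4
(1,5)2 3/3
(2,1)2 1/2
(2,2)1 0/4
(2,3)2 3/4
(2,4)2 3/3
(2,5)2 3/3
(3,0)2 1/1
(3,1)2 4/4
(3,2)2 2/3
(3,3)2 3/3
(3,5)2 1/2
(4,1)2 2/2
(4,3)2 3/3
(4,4)2 2/3
(4,5)1 0/3
(5,0)1 0/1
(5,1)2 2/3
(5,2)2 2/2
(5,3)2 3/3
(5,4)2 3/3
(5,5)2 1/2
Sum over 28 particles: 1/1 + 2/2 + 2/2 + 2/2 + 2/3 + 3/3 + 4/4 + 3/3 + 1/2 + 0/4 + 3/4 + 3/3 + 3/3 + 1/1 + 4/4 + 2/3 + 3/3 + 1/2 + 2/2 + 3/3 + 2/3 + 0/3 + 0/1 + 2/3 + 2/2 + 3/3 + 3/3 + 1/2 = 263/12; mean = 263/12 ÷ 28 = 263/336 = 0.782738… → 0.783.

0.783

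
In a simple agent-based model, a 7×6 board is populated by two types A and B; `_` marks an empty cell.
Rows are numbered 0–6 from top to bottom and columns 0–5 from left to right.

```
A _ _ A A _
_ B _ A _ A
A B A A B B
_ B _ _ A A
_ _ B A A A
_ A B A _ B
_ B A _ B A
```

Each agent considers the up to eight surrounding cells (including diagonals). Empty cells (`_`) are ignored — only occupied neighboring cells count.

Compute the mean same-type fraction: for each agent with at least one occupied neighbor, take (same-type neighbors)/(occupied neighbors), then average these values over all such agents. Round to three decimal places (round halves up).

Row 0: (0,0)A 0/1 · (0,3)A 2/2 · (0,4)A 3/3
Row 1: (1,1)B 1/4 · (1,3)A 4/5 · (1,5)A 1/3
Row 2: (2,0)A 0/3 · (2,1)B 2/4 · (2,2)A 2/5 · (2,3)A 3/4 · (2,4)B 1/6 · (2,5)B 1/4
Row 3: (3,1)B 2/4 · (3,4)A 5/7 · (3,5)A 3/5
Row 4: (4,2)B 2/5 · (4,3)A 3/5 · (4,4)A 5/6 · (4,5)A 3/4
Row 5: (5,1)A 1/4 · (5,2)B 2/6 · (5,3)A 3/6 · (5,5)B 1/4
Row 6: (6,1)B 1/3 · (6,2)A 2/4 · (6,4)B 1/3 · (6,5)A 0/2
Sum over 27 agents: 0/1 + 2/2 + 3/3 + 1/4 + 4/5 + 1/3 + 0/3 + 2/4 + 2/5 + 3/4 + 1/6 + 1/4 + 2/4 + 5/7 + 3/5 + 2/5 + 3/5 + 5/6 + 3/4 + 1/4 + 2/6 + 3/6 + 1/4 + 1/3 + 2/4 + 1/3 + 0/2 = 2593/210; mean = 2593/210 ÷ 27 = 2593/5670 = 0.457319… → 0.457.

0.457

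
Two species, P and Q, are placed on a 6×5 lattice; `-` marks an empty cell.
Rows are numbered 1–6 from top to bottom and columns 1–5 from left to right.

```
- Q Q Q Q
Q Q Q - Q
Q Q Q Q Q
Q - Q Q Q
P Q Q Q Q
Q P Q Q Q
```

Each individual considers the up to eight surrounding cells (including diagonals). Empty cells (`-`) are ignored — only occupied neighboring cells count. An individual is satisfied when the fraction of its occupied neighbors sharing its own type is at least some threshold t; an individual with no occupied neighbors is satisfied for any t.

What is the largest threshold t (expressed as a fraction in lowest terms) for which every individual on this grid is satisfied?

(1,2)Q 4/4
(1,3)Q 4/4
(1,4)Q 4/4
(1,5)Q 2/2
(2,1)Q 4/4
(2,2)Q 7/7
(2,3)Q 7/7
(2,5)Q 4/4
(3,1)Q 4/4
(3,2)Q 7/7
(3,3)Q 6/6
(3,4)Q 7/7
(3,5)Q 4/4
(4,1)Q 3/4
(4,3)Q 7/7
(4,4)Q 8/8
(4,5)Q 5/5
(5,1)P 1/4
(5,2)Q 5/7
(5,3)Q 6/7
(5,4)Q 8/8
(5,5)Q 5/5
(6,1)Q 1/3
(6,2)P 1/5
(6,3)Q 4/5
(6,4)Q 5/5
(6,5)Q 3/3
The smallest same-type fraction is 1/5 at (6,2), which reduces to 1/5. Any threshold above that leaves this individual unsatisfied.

1/5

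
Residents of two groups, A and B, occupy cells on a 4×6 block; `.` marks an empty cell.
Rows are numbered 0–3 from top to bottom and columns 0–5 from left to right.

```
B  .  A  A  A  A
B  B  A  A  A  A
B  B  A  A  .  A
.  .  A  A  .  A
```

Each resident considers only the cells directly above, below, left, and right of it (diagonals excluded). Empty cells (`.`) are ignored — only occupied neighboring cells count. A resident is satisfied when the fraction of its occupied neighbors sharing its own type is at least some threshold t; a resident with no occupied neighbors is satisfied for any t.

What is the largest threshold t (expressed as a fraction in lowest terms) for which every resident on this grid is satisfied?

2/3

(0,0)B 1/1
(0,2)A 2/2
(0,3)A 3/3
(0,4)A 3/3
(0,5)A 2/2
(1,0)B 3/3
(1,1)B 2/3
(1,2)A 3/4
(1,3)A 4/4
(1,4)A 3/3
(1,5)A 3/3
(2,0)B 2/2
(2,1)B 2/3
(2,2)A 3/4
(2,3)A 3/3
(2,5)A 2/2
(3,2)A 2/2
(3,3)A 2/2
(3,5)A 1/1
The smallest same-type fraction is 2/3 at (1,1), which reduces to 2/3. Any threshold above that leaves this resident unsatisfied.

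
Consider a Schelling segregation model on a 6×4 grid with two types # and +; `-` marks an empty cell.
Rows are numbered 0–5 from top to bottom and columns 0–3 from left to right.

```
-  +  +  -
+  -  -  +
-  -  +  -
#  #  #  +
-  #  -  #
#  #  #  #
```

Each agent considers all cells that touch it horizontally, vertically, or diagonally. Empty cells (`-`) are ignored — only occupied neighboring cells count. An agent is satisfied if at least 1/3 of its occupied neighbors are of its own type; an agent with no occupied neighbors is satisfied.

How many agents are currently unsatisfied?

0

(0,1)+ 2/2 ✓
(0,2)+ 2/2 ✓
(1,0)+ 1/1 ✓
(1,3)+ 2/2 ✓
(2,2)+ 2/4 ✓
(3,0)# 2/2 ✓
(3,1)# 3/4 ✓
(3,2)# 3/5 ✓
(3,3)+ 1/3 ✓
(4,1)# 6/6 ✓
(4,3)# 3/4 ✓
(5,0)# 2/2 ✓
(5,1)# 3/3 ✓
(5,2)# 4/4 ✓
(5,3)# 2/2 ✓
Every one meets the threshold.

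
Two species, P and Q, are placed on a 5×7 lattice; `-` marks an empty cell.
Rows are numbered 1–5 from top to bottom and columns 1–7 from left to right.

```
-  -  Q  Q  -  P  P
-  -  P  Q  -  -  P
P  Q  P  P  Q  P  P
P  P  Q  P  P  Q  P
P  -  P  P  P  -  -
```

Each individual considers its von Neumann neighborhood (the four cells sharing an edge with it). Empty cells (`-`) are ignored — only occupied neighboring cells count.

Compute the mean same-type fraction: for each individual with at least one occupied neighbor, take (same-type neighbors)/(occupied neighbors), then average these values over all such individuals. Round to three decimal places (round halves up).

0.583

(1,3)Q 1/2
(1,4)Q 2/2
(1,6)P 1/1
(1,7)P 2/2
(2,3)P 1/3
(2,4)Q 1/3
(2,7)P 2/2
(3,1)P 1/2
(3,2)Q 0/3
(3,3)P 2/4
(3,4)P 2/4
(3,5)Q 0/3
(3,6)P 1/3
(3,7)P 3/3
(4,1)P 3/3
(4,2)P 1/3
(4,3)Q 0/4
(4,4)P 3/4
(4,5)P 2/4
(4,6)Q 0/3
(4,7)P 1/2
(5,1)P 1/1
(5,3)P 1/2
(5,4)P 3/3
(5,5)P 2/2
Sum over 25 individuals: 1/2 + 2/2 + 1/1 + 2/2 + 1/3 + 1/3 + 2/2 + 1/2 + 0/3 + 2/4 + 2/4 + 0/3 + 1/3 + 3/3 + 3/3 + 1/3 + 0/4 + 3/4 + 2/4 + 0/3 + 1/2 + 1/1 + 1/2 + 3/3 + 2/2 = 175/12; mean = 175/12 ÷ 25 = 7/12 = 0.583333… → 0.583.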